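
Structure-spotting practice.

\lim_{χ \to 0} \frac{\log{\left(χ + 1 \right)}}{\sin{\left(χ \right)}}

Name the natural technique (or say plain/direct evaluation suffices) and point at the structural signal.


Method: l'Hôpital's rule (0/0) — both numerator and denominator vanish at 0: the genuine 0/0 indeterminate that l'Hôpital exists for. Known elementary limits would finish this too — the rule just bypasses the case analysis.


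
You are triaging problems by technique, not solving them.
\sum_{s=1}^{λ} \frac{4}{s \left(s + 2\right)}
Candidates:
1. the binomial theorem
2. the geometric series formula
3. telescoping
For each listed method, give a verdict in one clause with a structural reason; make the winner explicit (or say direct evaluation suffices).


Best approach: telescoping — the summand \frac{4}{s \left(s + 2\right)} decomposes into fractions whose poles differ by an integer shift — the series collapses.
- the binomial theorem: there is no sum-raised-to-a-power identity hiding in these terms.
- the geometric series formula — there is no constant term-to-term ratio.
- telescoping — applies; the problem has the shape this method handles.


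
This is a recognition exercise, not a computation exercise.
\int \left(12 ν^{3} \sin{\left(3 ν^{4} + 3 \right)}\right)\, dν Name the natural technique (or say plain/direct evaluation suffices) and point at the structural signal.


Best approach: u-substitution — gathered as a product, the integrand carries the factor 12 ν^{3} — up to a constant, the derivative of the inner expression 3 ν^{4} + 3 — so u = 3 ν^{4} + 3 collapses the integral.


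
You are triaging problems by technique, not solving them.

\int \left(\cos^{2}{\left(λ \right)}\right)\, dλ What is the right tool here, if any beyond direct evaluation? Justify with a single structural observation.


Technique: a trigonometric identity — the even exponent on \cos^{2}{\left(λ \right)} signals one move: rewrite via cos of the doubled angle.


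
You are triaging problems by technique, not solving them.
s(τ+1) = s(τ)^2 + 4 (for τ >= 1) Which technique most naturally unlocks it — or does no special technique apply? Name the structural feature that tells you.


Technique: no special technique — no ansatz, no master substitution, no summation factor survives the nonlinearity here.


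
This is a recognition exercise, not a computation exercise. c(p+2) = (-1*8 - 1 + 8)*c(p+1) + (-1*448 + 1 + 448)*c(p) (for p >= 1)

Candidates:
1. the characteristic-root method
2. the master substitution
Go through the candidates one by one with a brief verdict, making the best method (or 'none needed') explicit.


Best approach: the characteristic-root method — no index-dependence in the weights and nothing inhomogeneous: classic characteristic-equation setup.
- the characteristic-root method: a fit — the right tool for this form.
- the master substitution — the recursion shifts the index rather than dividing it.


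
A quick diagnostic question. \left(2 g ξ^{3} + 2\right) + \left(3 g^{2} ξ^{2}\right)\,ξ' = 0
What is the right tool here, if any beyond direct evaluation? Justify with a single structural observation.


Method: the exact-equation method — check exactness first: here it holds (2 g ξ^{3} + 2, 3 g^{2} ξ^{2} have matching cross partials), so no integrating factor is needed.


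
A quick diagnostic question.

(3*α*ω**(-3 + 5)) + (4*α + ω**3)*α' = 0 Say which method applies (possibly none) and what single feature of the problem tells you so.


Diagnosis: the exact-equation method — equality of cross partials is the green light — assemble the potential function term by term.


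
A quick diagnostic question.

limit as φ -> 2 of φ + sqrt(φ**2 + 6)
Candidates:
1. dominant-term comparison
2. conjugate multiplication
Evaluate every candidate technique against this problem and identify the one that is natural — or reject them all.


Verdict: no special technique — no denominator vanishes and nothing blows up at 2: direct substitution is the whole computation.
- dominant-term comparison — this is not a rational comparison of growth rates at infinity.
- conjugate multiplication: there is no infinity-minus-infinity radical difference to rationalize.


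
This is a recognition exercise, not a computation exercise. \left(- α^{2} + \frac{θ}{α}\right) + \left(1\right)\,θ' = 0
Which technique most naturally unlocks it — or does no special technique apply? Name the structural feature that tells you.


Method: a linear integrating factor — the unknown enters only to the first power against a nonzero forcing term — the integrating-factor template applies directly.


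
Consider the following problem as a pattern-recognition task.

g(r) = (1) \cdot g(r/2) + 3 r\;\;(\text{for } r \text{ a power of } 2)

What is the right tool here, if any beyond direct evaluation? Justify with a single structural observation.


Technique: the master substitution — the argument shrinks by the factor 2, so measure the index on a logarithmic scale and the recursion becomes a shift.


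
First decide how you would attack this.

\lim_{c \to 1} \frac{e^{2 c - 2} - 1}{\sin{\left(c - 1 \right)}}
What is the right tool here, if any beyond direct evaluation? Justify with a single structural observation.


Best approach: l'Hôpital's rule (0/0) — numerator and denominator both vanish at 1 — a genuine 0/0 form, which is exactly when l'Hôpital applies. One could equally expand both pieces locally and compare leading terms; the rule does that in one stroke.


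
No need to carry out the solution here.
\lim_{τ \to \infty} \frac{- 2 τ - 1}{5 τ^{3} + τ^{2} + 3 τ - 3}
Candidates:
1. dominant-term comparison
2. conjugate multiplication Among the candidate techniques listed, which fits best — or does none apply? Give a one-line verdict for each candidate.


Technique: dominant-term comparison — divide through by the highest power of τ; every lower-order term dies and the dominant terms decide the limit.
- dominant-term comparison: yes, a natural case for it.
- conjugate multiplication — multiplying by a conjugate would not remove any indeterminacy here.


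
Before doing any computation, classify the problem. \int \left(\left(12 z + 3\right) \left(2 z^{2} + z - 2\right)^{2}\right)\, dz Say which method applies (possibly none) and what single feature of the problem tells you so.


Method: u-substitution — structure check: outer function, inner expression 2 z^{2} + z - 2, inner derivative as a factor — the classic u = 2 z^{2} + z - 2 pattern. A patient expand-and-integrate also lands it; recognizing the inner expression is the shortcut.


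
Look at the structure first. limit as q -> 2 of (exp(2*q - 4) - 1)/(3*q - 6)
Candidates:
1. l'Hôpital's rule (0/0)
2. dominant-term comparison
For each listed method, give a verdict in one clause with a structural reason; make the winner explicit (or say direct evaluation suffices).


Verdict: l'Hôpital's rule (0/0) — numerator and denominator both vanish at 2 — a genuine 0/0 form, which is exactly when l'Hôpital applies. The standard small-argument limits would also carry it; the rule is the systematic route.
- l'Hôpital's rule (0/0) — a fit — the right tool for this form.
- dominant-term comparison: no dominant power emerges to decide the limit by degree comparison.


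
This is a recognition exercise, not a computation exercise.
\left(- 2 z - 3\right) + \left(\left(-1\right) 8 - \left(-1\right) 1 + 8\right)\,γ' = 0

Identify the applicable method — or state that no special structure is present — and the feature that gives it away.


Verdict: no special technique — the slope is a pure function of z; integrate both sides and be done.


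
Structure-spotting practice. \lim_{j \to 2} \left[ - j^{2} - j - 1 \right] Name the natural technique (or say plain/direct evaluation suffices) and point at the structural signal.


Verdict: no special technique — the expression is continuous at the evaluation point — substitute directly; no indeterminate form appears.


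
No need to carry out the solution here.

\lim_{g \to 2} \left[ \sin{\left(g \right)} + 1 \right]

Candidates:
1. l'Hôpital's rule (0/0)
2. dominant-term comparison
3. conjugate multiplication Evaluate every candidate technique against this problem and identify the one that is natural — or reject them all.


Best approach: no special technique — nothing blocks direct substitution at 2: plug in and finish.
- l'Hôpital's rule (0/0) — substituting the point produces a determinate value, not a 0 over 0 clash.
- dominant-term comparison: this limit is not decided by comparing polynomial growth at infinity.
- conjugate multiplication: the conjugate move applies to radical differences, which this is not.


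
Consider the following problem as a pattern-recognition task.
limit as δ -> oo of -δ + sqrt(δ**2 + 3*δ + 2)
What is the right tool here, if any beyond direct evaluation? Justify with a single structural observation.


Technique: conjugate multiplication — two divergent pieces with a minus sign between them and a radical in the mix: rationalize sqrt(δ**2 + 3*δ + 2) - δ before any limit law applies.


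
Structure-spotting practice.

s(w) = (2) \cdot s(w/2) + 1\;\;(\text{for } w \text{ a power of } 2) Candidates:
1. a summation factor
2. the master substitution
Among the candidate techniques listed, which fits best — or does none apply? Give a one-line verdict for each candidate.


Best approach: the master substitution — the argument shrinks by the factor 2, so measure the index on a logarithmic scale and the recursion becomes a shift.
- a summation factor: a divided-index call is outside the fixed-shift first-order family a summation factor normalizes.
- the master substitution: yes, a natural case for it.


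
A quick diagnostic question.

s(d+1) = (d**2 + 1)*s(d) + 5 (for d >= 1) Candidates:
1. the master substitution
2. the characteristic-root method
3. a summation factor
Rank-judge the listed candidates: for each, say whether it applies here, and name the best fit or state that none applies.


Diagnosis: a summation factor — one-term recursion with variable weight d**2 + 1 is solved by product normalization, not by root-finding.
- the master substitution: the recursion steps by a constant offset, so exponential reindexing is pointless.
- the characteristic-root method — an index-dependent weight blocks the pure exponential ansatz.
- a summation factor: applicable, and directly so.


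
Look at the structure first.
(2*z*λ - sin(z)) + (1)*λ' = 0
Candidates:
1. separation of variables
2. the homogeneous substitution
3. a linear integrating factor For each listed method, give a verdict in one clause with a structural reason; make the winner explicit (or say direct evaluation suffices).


Best approach: a linear integrating factor — λ enters only linearly with coefficient 2*z; multiply by exp of the integral of 2*z and the left side becomes one derivative.
- separation of variables — no algebra isolates the independent variable on one side and the unknown on the other.
- the homogeneous substitution — the slope does not depend on the ratio of the variables alone.
- a linear integrating factor — applicable, and directly so.


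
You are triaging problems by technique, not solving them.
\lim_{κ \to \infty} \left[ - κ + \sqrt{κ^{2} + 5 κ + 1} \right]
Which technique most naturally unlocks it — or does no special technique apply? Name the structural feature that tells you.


Method: conjugate multiplication — infinity minus infinity with a radical in play — multiply by the conjugate so the divergences of \sqrt{κ^{2} + 5 κ + 1} and κ annihilate.


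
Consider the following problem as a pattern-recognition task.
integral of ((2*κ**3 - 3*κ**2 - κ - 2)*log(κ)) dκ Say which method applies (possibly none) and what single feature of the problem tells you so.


Best approach: integration by parts — a polynomial next to log(κ): integrate the polynomial, differentiate the log, and the integral simplifies in one pass.


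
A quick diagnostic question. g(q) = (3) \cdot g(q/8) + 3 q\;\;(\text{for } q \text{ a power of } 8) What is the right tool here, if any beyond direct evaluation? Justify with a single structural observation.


Best approach: the master substitution — treat m = log base 8 of q as the new clock: one recursion step advances m by one while q scales by 8.


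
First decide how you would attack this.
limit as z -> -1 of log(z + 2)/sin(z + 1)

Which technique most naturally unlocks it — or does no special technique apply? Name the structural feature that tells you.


Verdict: l'Hôpital's rule (0/0) — plug in -1: top and bottom both hit zero, so differentiate each and retry. A local series expansion at the point resolves it as well; the rule is the packaged version of that step.


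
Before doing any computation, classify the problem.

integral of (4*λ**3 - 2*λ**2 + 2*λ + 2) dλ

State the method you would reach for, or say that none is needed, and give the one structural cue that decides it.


Diagnosis: no special technique — nothing composite, nothing rational, nothing trigonometric — each constant-multiple power of λ integrates by the power rule alone.


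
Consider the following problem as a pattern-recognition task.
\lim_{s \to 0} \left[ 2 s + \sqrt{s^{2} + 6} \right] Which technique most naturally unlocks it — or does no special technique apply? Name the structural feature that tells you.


Technique: no special technique — no vanishing denominator and no indeterminate clash at the point — evaluation is immediate.


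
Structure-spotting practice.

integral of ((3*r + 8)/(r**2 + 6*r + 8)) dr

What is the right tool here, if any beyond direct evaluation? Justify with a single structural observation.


Method: partial fractions — once r**2 + 6*r + 8 is factored, each root contributes a simple-fraction term; integrate them one at a time.


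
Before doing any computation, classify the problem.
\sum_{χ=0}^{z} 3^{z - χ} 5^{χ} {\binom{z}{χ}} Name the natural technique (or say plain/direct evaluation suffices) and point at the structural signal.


Technique: the binomial theorem — the binomial coefficients weight matched powers of 5 and 3, which is exactly the expansion of a binomial power.


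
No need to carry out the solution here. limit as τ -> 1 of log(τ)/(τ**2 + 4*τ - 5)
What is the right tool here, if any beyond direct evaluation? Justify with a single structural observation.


Method: l'Hôpital's rule (0/0) — the 0/0 form at 1 is the signature situation for l'Hôpital's rule. Expanding numerator and denominator to first order gives the same value — the rule automates exactly that.


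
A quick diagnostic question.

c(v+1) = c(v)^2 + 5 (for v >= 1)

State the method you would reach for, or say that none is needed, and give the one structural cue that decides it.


Method: no special technique — the new term depends nonlinearly on the old ones, which disqualifies every superposition-based technique.


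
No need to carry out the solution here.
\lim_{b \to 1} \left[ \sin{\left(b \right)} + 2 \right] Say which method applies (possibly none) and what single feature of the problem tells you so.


Method: no special technique — nothing blocks direct substitution at 1: plug in and finish.


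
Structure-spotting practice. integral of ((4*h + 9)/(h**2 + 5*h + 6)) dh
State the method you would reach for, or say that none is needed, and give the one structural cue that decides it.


Diagnosis: partial fractions — each factor of h**2 + 5*h + 6 owns one elementary piece of the integrand — separate them and integrate piecewise.


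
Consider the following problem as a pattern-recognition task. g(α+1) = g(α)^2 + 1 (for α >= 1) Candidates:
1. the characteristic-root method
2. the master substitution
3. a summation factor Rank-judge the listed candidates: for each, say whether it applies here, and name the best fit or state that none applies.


Verdict: no special technique — the update rule curves (it is not linear in the unknown sequence), so no superposition-based closed form attaches — iterate or study it directly.
- the characteristic-root method — nonlinearity rules out exponential-mode superposition from the start.
- the master substitution — the recursion steps by a constant offset, so exponential reindexing is pointless.
- a summation factor: the recursion is nonlinear — outside the first-order linear family a summation factor addresses.


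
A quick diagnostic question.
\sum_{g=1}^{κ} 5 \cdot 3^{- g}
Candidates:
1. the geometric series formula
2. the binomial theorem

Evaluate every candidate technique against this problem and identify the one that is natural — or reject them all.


Diagnosis: the geometric series formula — consecutive terms stand in a fixed index-free ratio — the geometric sum formula closes it.
- the geometric series formula — yes — fits the structure here.
- the binomial theorem — no binomial coefficients pair up with complementary powers here.


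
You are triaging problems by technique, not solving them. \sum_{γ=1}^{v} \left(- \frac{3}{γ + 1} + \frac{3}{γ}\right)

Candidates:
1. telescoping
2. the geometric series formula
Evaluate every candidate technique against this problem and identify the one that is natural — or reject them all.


Technique: telescoping — consecutive terms evaluate one function at adjacent indices (\frac{3}{γ} is its current value): one term's tail is the next term's head, so the chain collapses.
- telescoping: applicable, and directly so.
- the geometric series formula: no single multiplier carries one term to the next throughout the sum.


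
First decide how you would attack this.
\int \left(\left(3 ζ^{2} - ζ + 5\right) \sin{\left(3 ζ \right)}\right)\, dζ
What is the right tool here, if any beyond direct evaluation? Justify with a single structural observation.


Diagnosis: integration by parts — 3 ζ^{2} - ζ + 5 dies after finitely many derivatives while \sin{\left(3 ζ \right)} cycles under integration — the tabular/parts setup.


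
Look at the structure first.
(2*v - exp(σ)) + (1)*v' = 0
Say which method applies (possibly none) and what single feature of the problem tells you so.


Technique: a linear integrating factor — linear in the unknown with genuine forcing: multiply through by the exponential of the integrated coefficient and the left side closes into one derivative.


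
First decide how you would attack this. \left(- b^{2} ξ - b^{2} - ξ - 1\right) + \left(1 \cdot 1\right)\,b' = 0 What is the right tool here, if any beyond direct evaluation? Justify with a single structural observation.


Technique: separation of variables — separating collects all b-dependence with the derivative and leaves all ξ-dependence opposite: variables separate.


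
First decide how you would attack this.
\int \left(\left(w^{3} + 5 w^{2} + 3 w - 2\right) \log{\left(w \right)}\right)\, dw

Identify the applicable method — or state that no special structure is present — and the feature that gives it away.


Method: integration by parts — \log{\left(w \right)} blocks direct integration but differentiates to something rational — parts with the polynomial factor w^{3} + 5 w^{2} + 3 w - 2 as dv.


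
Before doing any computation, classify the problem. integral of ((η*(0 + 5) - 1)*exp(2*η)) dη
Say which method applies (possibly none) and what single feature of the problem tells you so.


Verdict: integration by parts — (η*(0 + 5) - 1) dies after finitely many derivatives while exp(2*η) cycles under integration — the tabular/parts setup.


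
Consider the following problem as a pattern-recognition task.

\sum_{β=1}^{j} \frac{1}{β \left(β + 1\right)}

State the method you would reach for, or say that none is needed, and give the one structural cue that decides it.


Best approach: telescoping — \frac{1}{β \left(β + 1\right)} hides a difference of shifted reciprocals — decompose it and the middle of the sum vanishes.


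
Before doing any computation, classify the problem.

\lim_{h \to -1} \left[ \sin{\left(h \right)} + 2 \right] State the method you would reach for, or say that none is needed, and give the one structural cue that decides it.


Method: no special technique — the function is continuous at -1; evaluation is itself the limit, no machinery required.


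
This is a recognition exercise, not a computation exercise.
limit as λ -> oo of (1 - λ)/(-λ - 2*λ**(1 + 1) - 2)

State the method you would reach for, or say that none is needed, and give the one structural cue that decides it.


Best approach: dominant-term comparison — at large λ only the top-degree terms survive; compare the leading terms and the limit falls out. As a single quotient, the ∞/∞ shape would yield to repeated differentiation as well — the growth comparison gets there in one look.


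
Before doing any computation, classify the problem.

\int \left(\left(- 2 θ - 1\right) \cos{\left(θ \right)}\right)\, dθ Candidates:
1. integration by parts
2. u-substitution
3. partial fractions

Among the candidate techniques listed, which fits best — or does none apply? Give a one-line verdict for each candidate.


Technique: integration by parts — differentiate - 2 θ - 1, integrate \cos{\left(θ \right)}: each pass lowers the polynomial degree, so parts terminates.
- integration by parts — applicable, and directly so.
- u-substitution: no subexpression of the integrand pairs with its own derivative as a factor — individual terms may offer their own substitutions, but any change of variable covering the whole integral would have to be constructed from outside the expression.
- partial fractions — there is no rational-function structure to decompose.


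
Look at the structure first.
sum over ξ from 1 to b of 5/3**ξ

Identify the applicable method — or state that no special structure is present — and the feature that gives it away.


Technique: the geometric series formula — consecutive terms stand in a fixed index-free ratio — the geometric sum formula closes it.


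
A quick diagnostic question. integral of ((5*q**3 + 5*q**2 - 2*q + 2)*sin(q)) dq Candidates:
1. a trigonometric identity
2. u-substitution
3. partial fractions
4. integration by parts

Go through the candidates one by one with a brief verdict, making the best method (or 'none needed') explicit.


Diagnosis: integration by parts — a polynomial 5*q**3 + 5*q**2 - 2*q + 2 against the kernel sin(q) is the signature bounded-ladder case for integration by parts.
- a trigonometric identity — neither the even-power reduction nor the product-to-sum identity applies to this structure.
- u-substitution — no subexpression of the integrand pairs with its own derivative as a factor — individual terms may offer their own substitutions, but any change of variable covering the whole integral would have to be constructed from outside the expression.
- partial fractions: the expression is not a ratio of polynomials that decomposes further.
- integration by parts — a fit — the right tool for this form.


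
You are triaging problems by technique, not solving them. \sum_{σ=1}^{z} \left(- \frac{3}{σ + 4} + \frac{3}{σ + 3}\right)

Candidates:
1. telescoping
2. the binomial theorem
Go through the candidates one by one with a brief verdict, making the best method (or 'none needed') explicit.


Technique: telescoping — the generic term is a one-step difference of \frac{3}{σ + 3}, so partial sums shortcut to endpoint evaluation.
- telescoping — yes, a natural case for it.
- the binomial theorem — no binomial coefficients pair with matched powers.


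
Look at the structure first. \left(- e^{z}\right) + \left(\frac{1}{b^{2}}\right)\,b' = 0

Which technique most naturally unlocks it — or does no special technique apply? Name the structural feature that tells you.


Best approach: separation of variables — all dependence on the two variables factors apart, the defining separable shape. An exactness check succeeds on this form as well — separation and the potential function arrive at the same answer, separation more directly.


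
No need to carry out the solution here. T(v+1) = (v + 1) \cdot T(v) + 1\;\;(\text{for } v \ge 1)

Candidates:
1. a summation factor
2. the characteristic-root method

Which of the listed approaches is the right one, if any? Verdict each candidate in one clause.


Best approach: a summation factor — one step of memory with a weight v + 1 that changes as the index grows — the summation-factor construction is built for this.
- a summation factor: a fit — the right tool for this form.
- the characteristic-root method — an index-dependent weight blocks the pure exponential ansatz.


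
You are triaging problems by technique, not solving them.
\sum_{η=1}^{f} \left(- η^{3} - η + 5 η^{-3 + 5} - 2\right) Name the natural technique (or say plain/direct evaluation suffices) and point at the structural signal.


Technique: no special technique — Faulhaber territory: sum each constant-multiple power of η with its closed-form formula, no trick required.


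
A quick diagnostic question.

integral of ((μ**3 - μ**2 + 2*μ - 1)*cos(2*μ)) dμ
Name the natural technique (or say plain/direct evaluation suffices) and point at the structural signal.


Verdict: integration by parts — a polynomial μ**3 - μ**2 + 2*μ - 1 against the kernel cos(2*μ) is the signature bounded-ladder case for integration by parts.


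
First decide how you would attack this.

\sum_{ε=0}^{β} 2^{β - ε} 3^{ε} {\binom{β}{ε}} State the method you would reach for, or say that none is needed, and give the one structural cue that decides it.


Technique: the binomial theorem — the binomial coefficients weight matched powers of 3 and 2, which is exactly the expansion of a binomial power.


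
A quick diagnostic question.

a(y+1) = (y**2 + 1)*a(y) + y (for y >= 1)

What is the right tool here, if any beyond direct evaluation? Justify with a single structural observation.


Best approach: a summation factor — the coefficient y**2 + 1 drifts with the index, so no fixed root exists; normalizing by the cumulative product telescopes it.


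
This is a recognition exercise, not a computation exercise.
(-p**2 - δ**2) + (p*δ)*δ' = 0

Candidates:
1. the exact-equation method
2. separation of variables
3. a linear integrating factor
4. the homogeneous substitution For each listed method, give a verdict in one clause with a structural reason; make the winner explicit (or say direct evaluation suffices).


Method: the homogeneous substitution — solved for the derivative, the right side is unchanged under scaling p and δ together — it depends only on the ratio δ/p, so substitute a single ratio variable. A Bernoulli substitution is a fair alternative on this equation directly; the homogeneous reading takes it as given.
- the exact-equation method: no potential function has this form as its differential, as written.
- separation of variables — the two dependences are entangled, not a clean product of one-variable pieces.
- a linear integrating factor: a nonlinear term in the unknown puts this outside the integrating-factor template.
- the homogeneous substitution: a fit — the right tool for this form.


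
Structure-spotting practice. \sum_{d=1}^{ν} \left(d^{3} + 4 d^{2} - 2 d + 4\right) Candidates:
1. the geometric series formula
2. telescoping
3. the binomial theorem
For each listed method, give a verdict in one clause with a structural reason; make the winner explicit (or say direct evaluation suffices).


Verdict: no special technique — nothing telescopes and nothing is geometric; polynomial terms in d sum term by term.
- the geometric series formula: there is no constant term-to-term ratio.
- telescoping — the terms as presented offer no neighboring cancellation — a telescoping rewrite may exist, but the displayed structure does not hand one over.
- the binomial theorem — the terms do not reassemble into a binomial power.


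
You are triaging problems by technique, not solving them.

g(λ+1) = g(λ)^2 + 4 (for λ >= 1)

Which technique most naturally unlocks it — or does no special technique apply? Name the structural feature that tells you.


Best approach: no special technique — the unknown enters the rule nonlinearly, not as a weighted sum — no linear method is even well-posed.


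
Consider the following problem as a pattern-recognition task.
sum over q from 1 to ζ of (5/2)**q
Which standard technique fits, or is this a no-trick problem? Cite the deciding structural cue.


Verdict: the geometric series formula — term-over-term division gives 5/2 every time — index-free ratio, geometric sum formula applies.


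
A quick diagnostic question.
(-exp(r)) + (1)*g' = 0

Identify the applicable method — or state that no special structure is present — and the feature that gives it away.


Diagnosis: no special technique — solved for the derivative, no g appears — this is antidifferentiation in r wearing ODE clothing.


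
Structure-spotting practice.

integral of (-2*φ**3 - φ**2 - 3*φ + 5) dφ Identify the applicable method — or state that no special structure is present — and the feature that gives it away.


Method: no special technique — the integrand is a sum of constant multiples of powers of φ — integrate term by term.


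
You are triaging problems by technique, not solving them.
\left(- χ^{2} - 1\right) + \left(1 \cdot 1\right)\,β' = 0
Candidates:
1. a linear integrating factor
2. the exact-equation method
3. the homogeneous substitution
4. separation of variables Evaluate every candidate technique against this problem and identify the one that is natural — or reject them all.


Best approach: no special technique — solved for the derivative, β never appears on the right — this is a direct integration in χ, not a differential-equations problem at heart.
- a linear integrating factor: the linear template holds only trivially here (the unknown is absent, so the coefficient is zero) — the method is not the natural label.
- the exact-equation method: the unknown never enters the equation — exactness holds emptily, with nothing for the method to add.
- the homogeneous substitution — the slope does not depend on the ratio of the variables alone.
- separation of variables — any separation here is vacuous (nothing depends on the unknown); direct integration is the honest label.


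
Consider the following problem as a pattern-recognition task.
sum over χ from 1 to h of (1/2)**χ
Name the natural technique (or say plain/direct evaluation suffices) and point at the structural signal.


Method: the geometric series formula — check a ratio of consecutive terms: it is 1/2, independent of the index, so the geometric formula closes the sum.


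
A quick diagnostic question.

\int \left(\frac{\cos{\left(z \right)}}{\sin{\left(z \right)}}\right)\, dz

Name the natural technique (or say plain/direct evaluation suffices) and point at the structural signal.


Verdict: u-substitution — read it as f(\sin{\left(z \right)}) times a constant multiple of d(\sin{\left(z \right)}): one substitution, u = \sin{\left(z \right)}, finishes it.


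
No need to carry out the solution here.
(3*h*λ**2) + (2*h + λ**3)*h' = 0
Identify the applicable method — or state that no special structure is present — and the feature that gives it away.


Verdict: the exact-equation method — 3*h*λ**2 and 2*h + λ**3 pass the exactness check on the nose, so no integrating factor in λ or h is needed at all.


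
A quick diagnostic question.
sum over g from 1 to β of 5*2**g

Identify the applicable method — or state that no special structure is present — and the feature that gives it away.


Best approach: the geometric series formula — the ratio of consecutive terms is the constant 2, independent of the index — a geometric sum.


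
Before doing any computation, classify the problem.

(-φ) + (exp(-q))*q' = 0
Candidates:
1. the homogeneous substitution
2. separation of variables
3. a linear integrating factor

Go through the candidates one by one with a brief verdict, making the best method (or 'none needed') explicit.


Method: separation of variables — separating collects all q-dependence with the derivative and leaves all φ-dependence opposite: variables separate.
- the homogeneous substitution: the slope is not a function of the ratio of the variables alone.
- separation of variables: yes — fits the structure here.
- a linear integrating factor — a nonlinear term in the unknown puts this outside the integrating-factor template.


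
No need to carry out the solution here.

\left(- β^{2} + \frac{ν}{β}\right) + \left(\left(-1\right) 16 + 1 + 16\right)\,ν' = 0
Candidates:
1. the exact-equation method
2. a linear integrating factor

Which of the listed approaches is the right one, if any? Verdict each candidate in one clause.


Diagnosis: a linear integrating factor — the unknown enters only to the first power against a nonzero forcing term — the integrating-factor template applies directly.
- the exact-equation method: the mixed-partials test fails on this split — it is not an exact differential as presented.
- a linear integrating factor — applicable, and directly so.


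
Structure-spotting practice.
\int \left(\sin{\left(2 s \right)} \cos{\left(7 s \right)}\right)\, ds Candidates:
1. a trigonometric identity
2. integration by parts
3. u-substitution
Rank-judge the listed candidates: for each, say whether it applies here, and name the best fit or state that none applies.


Verdict: a trigonometric identity — cross-frequency products like \sin{\left(2 s \right)} \cos{\left(7 s \right)} are the textbook product-to-sum case — the identity converts them to directly integrable sinusoids.
- a trigonometric identity — applies; the problem has the shape this method handles.
- integration by parts: not the natural route: no polynomial-kernel product appears — a recursive parts reduction of the trigonometric product exists, but the identity rewrite is direct.
- u-substitution: no subexpression of the integrand serves as a whole-integral substitution inner — individual terms may offer their own, but none carries its derivative as a factor of the full integrand; a working change of variable would have to be constructed from outside the expression.


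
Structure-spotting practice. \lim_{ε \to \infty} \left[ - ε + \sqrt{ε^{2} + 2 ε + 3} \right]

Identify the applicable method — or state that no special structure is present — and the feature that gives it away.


Method: conjugate multiplication — this difference gives up after one conjugate multiplication — the radical structure cancels against its conjugate.


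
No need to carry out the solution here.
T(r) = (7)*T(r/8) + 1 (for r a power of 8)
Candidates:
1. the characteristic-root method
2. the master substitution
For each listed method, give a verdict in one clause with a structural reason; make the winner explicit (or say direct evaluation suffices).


Best approach: the master substitution — a divide-and-conquer shape: argument r/8, so change variables with r = 8^m and solve the linear version.
- the characteristic-root method: a divided-index call is not the fixed-shift linear shape that characteristic roots solve.
- the master substitution — yes — fits the structure here.


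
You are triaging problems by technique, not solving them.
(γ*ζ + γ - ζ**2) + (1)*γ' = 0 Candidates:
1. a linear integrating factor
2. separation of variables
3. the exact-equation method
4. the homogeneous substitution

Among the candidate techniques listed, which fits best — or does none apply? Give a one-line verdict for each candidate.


Technique: a linear integrating factor — linear in the unknown with genuine forcing: multiply through by the exponential of the integrated coefficient and the left side closes into one derivative.
- a linear integrating factor — yes — fits the structure here.
- separation of variables: no algebra isolates the independent variable on one side and the unknown on the other.
- the exact-equation method — no potential function has this form as its differential, as written.
- the homogeneous substitution: the slope changes under joint rescaling, failing the degree-zero test.


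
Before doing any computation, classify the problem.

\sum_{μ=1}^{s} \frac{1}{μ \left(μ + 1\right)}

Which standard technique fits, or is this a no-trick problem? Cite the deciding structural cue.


Technique: telescoping — poles of \frac{1}{μ \left(μ + 1\right)} differ by an integer, the telltale of a telescoping partial-fraction sum.


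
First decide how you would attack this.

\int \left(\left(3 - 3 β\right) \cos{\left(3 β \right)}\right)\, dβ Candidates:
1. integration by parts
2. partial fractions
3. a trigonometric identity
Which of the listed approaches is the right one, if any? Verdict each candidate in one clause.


Best approach: integration by parts — differentiate 3 - 3 β, integrate \cos{\left(3 β \right)}: each pass lowers the polynomial degree, so parts terminates.
- integration by parts: applicable, and directly so.
- partial fractions — there is no rational-function structure to decompose.
- a trigonometric identity — neither the even-power reduction nor the product-to-sum identity applies to this structure.


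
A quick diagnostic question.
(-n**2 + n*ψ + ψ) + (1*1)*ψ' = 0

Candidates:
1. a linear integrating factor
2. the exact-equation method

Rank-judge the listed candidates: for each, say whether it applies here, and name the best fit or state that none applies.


Verdict: a linear integrating factor — the unknown enters only to the first power against a nonzero forcing term — the integrating-factor template applies directly.
- a linear integrating factor — yes, a natural case for it.
- the exact-equation method — the cross partial derivatives disagree, so no single potential exists.


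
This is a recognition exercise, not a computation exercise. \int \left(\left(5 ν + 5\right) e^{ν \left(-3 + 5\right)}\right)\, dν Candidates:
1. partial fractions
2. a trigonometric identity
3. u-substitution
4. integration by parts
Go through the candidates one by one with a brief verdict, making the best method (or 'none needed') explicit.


Technique: integration by parts — the integrand splits as 5 ν + 5 times e^{ν \left(-3 + 5\right)} — repeatedly differentiating the polynomial part kills it, which is the parts ladder.
- partial fractions — the expression is not a ratio of polynomials that decomposes further.
- a trigonometric identity — there is no trigonometric structure at all — the integrand carries no sine or cosine to rewrite.
- u-substitution — no subexpression of the integrand serves as a whole-integral substitution inner — individual terms may offer their own, but none carries its derivative as a factor of the full integrand; a working change of variable would have to be constructed from outside the expression.
- integration by parts: applies; the problem has the shape this method handles.


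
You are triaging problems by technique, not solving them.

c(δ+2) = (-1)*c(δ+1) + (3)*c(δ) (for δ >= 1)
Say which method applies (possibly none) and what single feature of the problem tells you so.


Method: the characteristic-root method — the recurrence is linear and homogeneous with constant coefficients, so the ansatz r^δ turns it into a polynomial equation for r.


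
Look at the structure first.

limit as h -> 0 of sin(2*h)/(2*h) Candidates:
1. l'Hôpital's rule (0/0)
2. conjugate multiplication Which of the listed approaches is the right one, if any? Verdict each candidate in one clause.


Method: l'Hôpital's rule (0/0) — plug in 0: top and bottom both hit zero, so differentiate each and retry. One could equally expand both pieces locally and compare leading terms; the rule does that in one stroke.
- l'Hôpital's rule (0/0) — yes — fits the structure here.
- conjugate multiplication — rationalization has no target — no divergent radical difference appears.
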